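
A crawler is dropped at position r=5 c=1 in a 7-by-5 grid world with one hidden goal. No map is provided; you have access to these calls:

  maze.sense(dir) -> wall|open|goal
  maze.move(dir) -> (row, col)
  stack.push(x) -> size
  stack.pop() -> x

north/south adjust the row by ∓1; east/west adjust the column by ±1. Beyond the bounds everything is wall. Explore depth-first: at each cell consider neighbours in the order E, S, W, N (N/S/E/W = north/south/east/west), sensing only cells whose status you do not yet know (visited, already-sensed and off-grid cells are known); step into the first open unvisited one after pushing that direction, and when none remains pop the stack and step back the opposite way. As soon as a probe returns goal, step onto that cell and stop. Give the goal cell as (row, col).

CALL maze.sense[dir→east]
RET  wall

CALL maze.sense[dir→south]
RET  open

CALL stack.push[x→south]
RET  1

CALL maze.move[dir→south]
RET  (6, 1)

CALL maze.sense[dir→east]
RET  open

CALL stack.push[x→east]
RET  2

CALL maze.move[dir→east]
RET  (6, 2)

CALL maze.sense[dir→east]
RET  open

CALL stack.push[x→east]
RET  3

CALL maze.move[dir→east]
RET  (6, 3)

CALL maze.sense[dir→east]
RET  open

CALL stack.push[x→east]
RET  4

CALL maze.move[dir→east]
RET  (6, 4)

CALL maze.sense[dir→north]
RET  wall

CALL stack.pop[]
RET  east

CALL maze.move[dir→west]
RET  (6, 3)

CALL maze.sense[dir→north]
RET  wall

CALL stack.pop[]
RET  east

CALL maze.move[dir→west]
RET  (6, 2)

CALL stack.pop[]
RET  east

CALL maze.move[dir→west]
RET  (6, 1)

CALL maze.sense[dir→west]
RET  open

CALL stack.push[x→west]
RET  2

CALL maze.move[dir→west]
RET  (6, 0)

CALL maze.sense[dir→north]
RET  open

CALL stack.push[x→north]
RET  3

CALL maze.move[dir→north]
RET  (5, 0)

CALL maze.sense[dir→north]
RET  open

CALL stack.push[x→north]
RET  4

CALL maze.move[dir→north]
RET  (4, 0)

CALL maze.sense[dir→east]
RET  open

CALL stack.push[x→east]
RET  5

CALL maze.move[dir→east]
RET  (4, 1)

CALL maze.sense[dir→east]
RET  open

CALL stack.push[x→east]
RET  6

CALL maze.move[dir→east]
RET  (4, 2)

CALL maze.sense[dir→east]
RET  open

CALL stack.push[x→east]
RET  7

CALL maze.move[dir→east]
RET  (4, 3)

CALL maze.sense[dir→east]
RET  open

CALL stack.push[x→east]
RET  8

CALL maze.move[dir→east]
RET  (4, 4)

CALL maze.sense[dir→north]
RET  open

CALL stack.push[x→north]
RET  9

CALL maze.move[dir→north]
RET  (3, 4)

CALL maze.sense[dir→west]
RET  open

CALL stack.push[x→west]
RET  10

CALL maze.move[dir→west]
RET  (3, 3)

CALL maze.sense[dir→west]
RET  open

CALL stack.push[x→west]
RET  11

CALL maze.move[dir→west]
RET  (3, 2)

CALL maze.sense[dir→west]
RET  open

CALL stack.push[x→west]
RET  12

CALL maze.move[dir→west]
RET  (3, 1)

CALL maze.sense[dir→west]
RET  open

CALL stack.push[x→west]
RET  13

CALL maze.move[dir→west]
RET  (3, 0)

CALL maze.sense[dir→north]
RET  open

CALL stack.push[x→north]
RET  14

CALL maze.move[dir→north]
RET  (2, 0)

CALL maze.sense[dir→east]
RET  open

CALL stack.push[x→east]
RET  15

CALL maze.move[dir→east]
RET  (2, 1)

CALL maze.sense[dir→east]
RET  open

CALL stack.push[x→east]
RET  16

CALL maze.move[dir→east]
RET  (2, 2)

CALL maze.sense[dir→east]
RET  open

CALL stack.push[x→east]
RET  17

CALL maze.move[dir→east]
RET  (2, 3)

CALL maze.sense[dir→east]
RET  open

CALL stack.push[x→east]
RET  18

CALL maze.move[dir→east]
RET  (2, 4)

CALL maze.sense[dir→north]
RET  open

CALL stack.push[x→north]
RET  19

CALL maze.move[dir→north]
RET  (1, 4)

CALL maze.sense[dir→west]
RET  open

CALL stack.push[x→west]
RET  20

CALL maze.move[dir→west]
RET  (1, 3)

CALL maze.sense[dir→west]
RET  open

CALL stack.push[x→west]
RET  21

CALL maze.move[dir→west]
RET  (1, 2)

CALL maze.sense[dir→west]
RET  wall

CALL maze.sense[dir→north]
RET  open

CALL stack.push[x→north]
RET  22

CALL maze.move[dir→north]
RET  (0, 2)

CALL maze.sense[dir→east]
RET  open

CALL stack.push[x→east]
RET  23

CALL maze.move[dir→east]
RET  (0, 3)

CALL maze.sense[dir→east]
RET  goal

CALL maze.move[dir→east]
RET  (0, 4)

Answer: (0, 4)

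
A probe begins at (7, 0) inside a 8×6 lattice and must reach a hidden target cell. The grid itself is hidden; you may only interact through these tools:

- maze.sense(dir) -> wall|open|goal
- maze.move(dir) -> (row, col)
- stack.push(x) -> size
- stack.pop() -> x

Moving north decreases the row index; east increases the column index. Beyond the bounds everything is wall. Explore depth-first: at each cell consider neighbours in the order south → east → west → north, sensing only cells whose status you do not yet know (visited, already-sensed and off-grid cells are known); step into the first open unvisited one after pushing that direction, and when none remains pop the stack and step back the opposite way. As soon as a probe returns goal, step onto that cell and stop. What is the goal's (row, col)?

I use maze.sense with dir: east, — result: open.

I use stack.push with x: east, — result: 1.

I use maze.move with dir: east, → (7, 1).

Now I run maze.sense with dir: east, and get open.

I call stack.push with x: east, → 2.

Calling maze.move with dir: east, and observe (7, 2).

Next I call maze.sense with dir: east, : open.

I invoke stack.push with x: east, giving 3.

Using maze.move with dir: east, — result: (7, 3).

I invoke maze.sense with dir: east, : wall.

Using maze.sense with dir: north, which returns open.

Next I call stack.push with x: north, which returns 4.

Invoking maze.move with dir: north, → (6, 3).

Next I call maze.sense with dir: east, → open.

I call stack.push with x: east, and observe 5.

Invoking maze.move with dir: east, yielding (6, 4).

I run maze.sense with dir: east, giving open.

I use stack.push with x: east, and observe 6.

Next I call maze.move with dir: east, yielding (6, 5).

Using maze.sense with dir: south, giving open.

I invoke stack.push with x: south, and observe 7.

Calling maze.move with dir: south, yielding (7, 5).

Then stack.pop(), and observe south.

I try maze.move with dir: north, and get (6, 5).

Calling maze.sense with dir: north, giving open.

I call stack.push with x: north, — result: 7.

I use maze.move with dir: north, → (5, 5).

Using maze.sense with dir: west, — result: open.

Invoking stack.push with x: west, and get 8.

Now I run maze.move with dir: west, and observe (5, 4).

Next I call maze.sense with dir: west, → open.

I run stack.push with x: west, which returns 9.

Then maze.move with dir: west, and get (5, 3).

I run maze.sense with dir: west, and get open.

Then stack.push with x: west, which returns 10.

I invoke maze.move with dir: west, yielding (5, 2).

Using maze.sense with dir: south, which returns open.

Using stack.push with x: south, which returns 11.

I use maze.move with dir: south, yielding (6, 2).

Now I run maze.sense with dir: west, and see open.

I try stack.push with x: west, giving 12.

I invoke maze.move with dir: west, giving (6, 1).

I use maze.sense with dir: west, : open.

Calling stack.push with x: west, which returns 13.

I invoke maze.move with dir: west, : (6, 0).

I run maze.sense with dir: north, — result: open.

I call stack.push with x: north, giving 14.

Then maze.move with dir: north, which returns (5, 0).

Invoking maze.sense with dir: east, and get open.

I call stack.push with x: east, : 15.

I run maze.move with dir: east, yielding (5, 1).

Calling maze.sense with dir: north, and observe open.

Invoking stack.push with x: north, → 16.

Next I call maze.move with dir: north, : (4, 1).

Next I call maze.sense with dir: east, → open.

I try stack.push with x: east, and observe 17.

I try maze.move with dir: east, and see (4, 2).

Calling maze.sense with dir: east, and see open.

I use stack.push with x: east, yielding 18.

Now I run maze.move with dir: east, giving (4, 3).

Next I call maze.sense with dir: east, → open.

Then stack.push with x: east, and get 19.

Then maze.move with dir: east, which returns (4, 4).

Next I call maze.sense with dir: east, yielding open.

Then stack.push with x: east, which returns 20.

Using maze.move with dir: east, and get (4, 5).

Calling maze.sense with dir: north, : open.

I use stack.push with x: north, — result: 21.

Now I run maze.move with dir: north, — result: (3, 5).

Then maze.sense with dir: west, — result: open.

Calling stack.push with x: west, and get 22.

Now I run maze.move with dir: west, and observe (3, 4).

I invoke maze.sense with dir: west, → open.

Calling stack.push with x: west, giving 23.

I call maze.move with dir: west, and see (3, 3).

Using maze.sense with dir: west, : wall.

Invoking maze.sense with dir: north, : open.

I try stack.push with x: north, which returns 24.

I use maze.move with dir: north, yielding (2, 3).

I run maze.sense with dir: east, giving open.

Next I call stack.push with x: east, → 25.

I invoke maze.move with dir: east, and get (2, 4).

Then maze.sense with dir: east, : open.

I run stack.push with x: east, and observe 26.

Next I call maze.move with dir: east, which returns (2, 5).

Now I run maze.sense with dir: north, and get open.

I invoke stack.push with x: north, giving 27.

I call maze.move with dir: north, — result: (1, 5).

Calling maze.sense with dir: west, which returns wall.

Next I call maze.sense with dir: north, → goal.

I try maze.move with dir: north, and see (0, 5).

Answer: (0, 5)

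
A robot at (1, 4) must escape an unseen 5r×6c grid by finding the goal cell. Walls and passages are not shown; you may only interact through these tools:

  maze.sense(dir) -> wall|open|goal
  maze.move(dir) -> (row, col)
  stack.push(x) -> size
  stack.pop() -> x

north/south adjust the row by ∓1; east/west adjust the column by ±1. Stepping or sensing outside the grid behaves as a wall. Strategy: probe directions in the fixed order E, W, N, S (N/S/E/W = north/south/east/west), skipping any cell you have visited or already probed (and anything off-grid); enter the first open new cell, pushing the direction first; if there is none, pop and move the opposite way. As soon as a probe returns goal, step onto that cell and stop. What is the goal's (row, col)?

Calling maze.sense with east, → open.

I try stack.push with east, : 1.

Then maze.move with east, — result: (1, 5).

Now I run maze.sense with north, — result: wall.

I invoke maze.sense with south, : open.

Using stack.push with south, and see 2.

I call maze.move with south, → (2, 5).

I invoke maze.sense with west, giving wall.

I try maze.sense with south, and see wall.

Invoking stack.pop, — result: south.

Now I run maze.move with north, → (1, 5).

Then stack.pop, giving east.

Invoking maze.move with west, which returns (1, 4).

Next I call maze.sense with west, and observe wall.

Invoking maze.sense with north, which returns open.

I run stack.push with north, which returns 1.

Then maze.move with north, and get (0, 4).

Now I run maze.sense with west, giving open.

Then stack.push with west, and see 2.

Calling maze.move with west, and see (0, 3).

I use maze.sense with west, → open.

Then stack.push with west, → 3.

I invoke maze.move with west, giving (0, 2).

I call maze.sense with west, yielding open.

I call stack.push with west, → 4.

Then maze.move with west, and observe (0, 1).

Then maze.sense with west, and get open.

Invoking stack.push with west, giving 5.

Calling maze.move with west, : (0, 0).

Now I run maze.sense with south, — result: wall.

I call stack.pop(), which returns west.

Calling maze.move with east, which returns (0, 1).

I run maze.sense with south, and observe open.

I run stack.push with south, — result: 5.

Using maze.move with south, and get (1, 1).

I use maze.sense with east, giving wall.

I run maze.sense with south, and observe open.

I call stack.push with south, and get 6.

Now I run maze.move with south, and see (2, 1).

I try maze.sense with east, which returns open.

Now I run stack.push with east, : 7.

I call maze.move with east, : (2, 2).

Now I run maze.sense with east, and see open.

I use stack.push with east, and get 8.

I try maze.move with east, which returns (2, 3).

Calling maze.sense with south, which returns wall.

Invoking stack.pop(), and observe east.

Calling maze.move with west, giving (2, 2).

Invoking maze.sense with south, → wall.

Next I call stack.pop, → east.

I use maze.move with west, → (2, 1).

Calling maze.sense with west, and get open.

Using stack.push with west, and get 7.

Invoking maze.move with west, : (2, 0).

I try maze.sense with south, which returns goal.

Next I call maze.move with south, and observe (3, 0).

Answer: (3, 0)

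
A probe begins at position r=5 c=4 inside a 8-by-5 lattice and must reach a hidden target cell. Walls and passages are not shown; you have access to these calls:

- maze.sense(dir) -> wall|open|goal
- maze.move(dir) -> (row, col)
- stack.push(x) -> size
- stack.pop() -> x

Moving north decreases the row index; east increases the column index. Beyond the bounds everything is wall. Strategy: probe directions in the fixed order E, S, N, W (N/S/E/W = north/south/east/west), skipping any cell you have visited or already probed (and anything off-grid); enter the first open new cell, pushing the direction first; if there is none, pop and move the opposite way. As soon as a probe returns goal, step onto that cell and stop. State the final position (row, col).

Next I call maze.sense(dir=south), → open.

I invoke stack.push(x=south), and get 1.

Using maze.move(dir=south), → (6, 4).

Then maze.sense(dir=south), giving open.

I try stack.push(x=south), and observe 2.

I use maze.move(dir=south), and see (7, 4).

I run maze.sense(dir=west), → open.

Calling stack.push(x=west), yielding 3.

Calling maze.move(dir=west), yielding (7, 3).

Now I run maze.sense(dir=north), yielding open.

I invoke stack.push(x=north), : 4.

Using maze.move(dir=north), yielding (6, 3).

Calling maze.sense(dir=north), — result: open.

I call stack.push(x=north), : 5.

I invoke maze.move(dir=north), giving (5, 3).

I try maze.sense(dir=north), : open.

Using stack.push(x=north), yielding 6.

I invoke maze.move(dir=north), and get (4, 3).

I invoke maze.sense(dir=east), yielding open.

I call stack.push(x=east), which returns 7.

Next I call maze.move(dir=east), yielding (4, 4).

I call maze.sense(dir=north), : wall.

Calling stack.pop, and observe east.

I try maze.move(dir=west), and get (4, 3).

I run maze.sense(dir=north), and get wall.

Calling maze.sense(dir=west), : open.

Then stack.push(x=west), yielding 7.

I try maze.move(dir=west), — result: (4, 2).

Then maze.sense(dir=south), : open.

I try stack.push(x=south), and get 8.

Invoking maze.move(dir=south), → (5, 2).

I use maze.sense(dir=south), and observe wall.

Now I run maze.sense(dir=west), → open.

Using stack.push(x=west), yielding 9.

I call maze.move(dir=west), and get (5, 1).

Invoking maze.sense(dir=south), : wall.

Next I call maze.sense(dir=north), which returns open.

Invoking stack.push(x=north), giving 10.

I call maze.move(dir=north), and observe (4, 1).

I invoke maze.sense(dir=north), and get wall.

Invoking maze.sense(dir=west), and see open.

Now I run stack.push(x=west), : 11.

Now I run maze.move(dir=west), yielding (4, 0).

Next I call maze.sense(dir=south), yielding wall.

I call maze.sense(dir=north), yielding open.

Next I call stack.push(x=north), — result: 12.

I run maze.move(dir=north), : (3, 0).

Now I run maze.sense(dir=north), → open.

I use stack.push(x=north), : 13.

Calling maze.move(dir=north), : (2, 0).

Now I run maze.sense(dir=east), giving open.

I try stack.push(x=east), giving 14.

I try maze.move(dir=east), : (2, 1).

I use maze.sense(dir=east), — result: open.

I run stack.push(x=east), → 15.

Then maze.move(dir=east), giving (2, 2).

I run maze.sense(dir=east), and get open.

I call stack.push(x=east), and see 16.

Now I run maze.move(dir=east), : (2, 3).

Invoking maze.sense(dir=east), giving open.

Then stack.push(x=east), and observe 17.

Calling maze.move(dir=east), which returns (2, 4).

Now I run maze.sense(dir=north), and see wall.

I try stack.pop, and see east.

I invoke maze.move(dir=west), → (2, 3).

I use maze.sense(dir=north), giving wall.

Then stack.pop, → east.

Then maze.move(dir=west), yielding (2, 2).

I call maze.sense(dir=south), → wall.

Calling maze.sense(dir=north), — result: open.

Then stack.push(x=north), : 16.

Invoking maze.move(dir=north), yielding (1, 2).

I try maze.sense(dir=north), yielding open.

Invoking stack.push(x=north), : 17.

I invoke maze.move(dir=north), and see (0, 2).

Then maze.sense(dir=east), giving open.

I run stack.push(x=east), yielding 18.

Using maze.move(dir=east), which returns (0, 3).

Now I run maze.sense(dir=east), → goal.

I use maze.move(dir=east), and see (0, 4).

Answer: (0, 4)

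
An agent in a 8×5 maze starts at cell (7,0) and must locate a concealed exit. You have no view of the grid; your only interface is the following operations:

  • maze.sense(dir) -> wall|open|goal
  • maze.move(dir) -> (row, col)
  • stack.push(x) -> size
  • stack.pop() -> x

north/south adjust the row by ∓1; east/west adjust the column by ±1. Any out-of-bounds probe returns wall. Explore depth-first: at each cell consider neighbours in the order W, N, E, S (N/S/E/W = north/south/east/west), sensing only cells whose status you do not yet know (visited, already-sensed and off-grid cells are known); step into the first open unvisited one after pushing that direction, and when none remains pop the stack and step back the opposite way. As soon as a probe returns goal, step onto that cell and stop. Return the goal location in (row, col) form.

;; 1. sense(dir='north') ~> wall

;; 2. sense(dir='east') ~> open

;; 3. push(x='east') ~> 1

;; 4. move(dir='east') ~> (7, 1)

;; 5. sense(dir='north') ~> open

;; 6. push(x='north') ~> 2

;; 7. move(dir='north') ~> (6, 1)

;; 8. sense(dir='north') ~> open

;; 9. push(x='north') ~> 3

;; 10. move(dir='north') ~> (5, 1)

;; 11. sense(dir='west') ~> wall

;; 12. sense(dir='north') ~> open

;; 13. push(x='north') ~> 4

;; 14. move(dir='north') ~> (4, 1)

;; 15. sense(dir='west') ~> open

;; 16. push(x='west') ~> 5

;; 17. move(dir='west') ~> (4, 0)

;; 18. sense(dir='north') ~> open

;; 19. push(x='north') ~> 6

;; 20. move(dir='north') ~> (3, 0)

;; 21. sense(dir='north') ~> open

;; 22. push(x='north') ~> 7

;; 23. move(dir='north') ~> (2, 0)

;; 24. sense(dir='north') ~> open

;; 25. push(x='north') ~> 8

;; 26. move(dir='north') ~> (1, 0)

;; 27. sense(dir='north') ~> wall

;; 28. sense(dir='east') ~> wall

;; 29. pop() ~> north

;; 30. move(dir='south') ~> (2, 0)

;; 31. sense(dir='east') ~> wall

;; 32. pop() ~> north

;; 33. move(dir='south') ~> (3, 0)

;; 34. sense(dir='east') ~> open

;; 35. push(x='east') ~> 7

;; 36. move(dir='east') ~> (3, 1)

;; 37. sense(dir='east') ~> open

;; 38. push(x='east') ~> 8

;; 39. move(dir='east') ~> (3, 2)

;; 40. sense(dir='north') ~> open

;; 41. push(x='north') ~> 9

;; 42. move(dir='north') ~> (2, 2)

;; 43. sense(dir='north') ~> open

;; 44. push(x='north') ~> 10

;; 45. move(dir='north') ~> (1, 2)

;; 46. sense(dir='north') ~> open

;; 47. push(x='north') ~> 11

;; 48. move(dir='north') ~> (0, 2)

;; 49. sense(dir='west') ~> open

;; 50. push(x='west') ~> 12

;; 51. move(dir='west') ~> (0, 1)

;; 52. pop() ~> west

;; 53. move(dir='east') ~> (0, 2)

;; 54. sense(dir='east') ~> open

;; 55. push(x='east') ~> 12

;; 56. move(dir='east') ~> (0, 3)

;; 57. sense(dir='east') ~> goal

;; 58. move(dir='east') ~> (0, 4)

Answer: (0, 4)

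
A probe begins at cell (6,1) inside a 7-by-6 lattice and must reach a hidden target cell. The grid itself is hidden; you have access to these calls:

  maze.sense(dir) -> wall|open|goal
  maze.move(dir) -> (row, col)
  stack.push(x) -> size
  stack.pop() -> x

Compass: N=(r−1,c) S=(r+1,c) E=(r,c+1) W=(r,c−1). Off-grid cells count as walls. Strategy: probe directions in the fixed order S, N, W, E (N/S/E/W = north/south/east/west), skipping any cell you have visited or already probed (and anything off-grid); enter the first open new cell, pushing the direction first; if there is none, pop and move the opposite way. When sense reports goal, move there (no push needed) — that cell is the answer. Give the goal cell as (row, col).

> maze.sense dir: north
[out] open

> stack.push x: north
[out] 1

> maze.move dir: north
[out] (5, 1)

> maze.sense dir: north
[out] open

> stack.push x: north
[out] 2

> maze.move dir: north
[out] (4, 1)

> maze.sense dir: north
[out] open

> stack.push x: north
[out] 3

> maze.move dir: north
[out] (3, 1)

> maze.sense dir: north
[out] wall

> maze.sense dir: west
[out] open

> stack.push x: west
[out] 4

> maze.move dir: west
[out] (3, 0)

> maze.sense dir: south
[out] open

> stack.push x: south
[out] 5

> maze.move dir: south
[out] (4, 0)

> maze.sense dir: south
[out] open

> stack.push x: south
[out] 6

> maze.move dir: south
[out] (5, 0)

> maze.sense dir: south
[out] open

> stack.push x: south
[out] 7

> maze.move dir: south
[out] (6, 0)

> stack.pop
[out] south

> maze.move dir: north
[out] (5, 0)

> stack.pop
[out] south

> maze.move dir: north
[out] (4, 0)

> stack.pop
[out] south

> maze.move dir: north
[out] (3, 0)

> maze.sense dir: north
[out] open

> stack.push x: north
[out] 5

> maze.move dir: north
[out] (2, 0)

> maze.sense dir: north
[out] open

> stack.push x: north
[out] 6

> maze.move dir: north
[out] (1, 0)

> maze.sense dir: north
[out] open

> stack.push x: north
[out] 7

> maze.move dir: north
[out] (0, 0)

> maze.sense dir: east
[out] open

> stack.push x: east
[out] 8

> maze.move dir: east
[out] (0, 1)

> maze.sense dir: south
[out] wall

> maze.sense dir: east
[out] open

> stack.push x: east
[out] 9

> maze.move dir: east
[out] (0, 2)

> maze.sense dir: south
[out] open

> stack.push x: south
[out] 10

> maze.move dir: south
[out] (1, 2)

> maze.sense dir: south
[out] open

> stack.push x: south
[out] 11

> maze.move dir: south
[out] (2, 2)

> maze.sense dir: south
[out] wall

> maze.sense dir: east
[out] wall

> stack.pop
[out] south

> maze.move dir: north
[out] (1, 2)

> maze.sense dir: east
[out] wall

> stack.pop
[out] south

> maze.move dir: north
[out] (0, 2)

> maze.sense dir: east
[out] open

> stack.push x: east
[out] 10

> maze.move dir: east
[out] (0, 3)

> maze.sense dir: east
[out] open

> stack.push x: east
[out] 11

> maze.move dir: east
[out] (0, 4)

> maze.sense dir: south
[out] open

> stack.push x: south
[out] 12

> maze.move dir: south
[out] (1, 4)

> maze.sense dir: south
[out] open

> stack.push x: south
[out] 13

> maze.move dir: south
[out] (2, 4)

> maze.sense dir: south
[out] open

> stack.push x: south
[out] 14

> maze.move dir: south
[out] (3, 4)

> maze.sense dir: south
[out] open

> stack.push x: south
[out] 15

> maze.move dir: south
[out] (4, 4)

> maze.sense dir: south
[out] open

> stack.push x: south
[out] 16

> maze.move dir: south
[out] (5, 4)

> maze.sense dir: south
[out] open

> stack.push x: south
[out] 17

> maze.move dir: south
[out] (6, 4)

> maze.sense dir: west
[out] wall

> maze.sense dir: east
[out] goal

> maze.move dir: east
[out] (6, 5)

Answer: (6, 5)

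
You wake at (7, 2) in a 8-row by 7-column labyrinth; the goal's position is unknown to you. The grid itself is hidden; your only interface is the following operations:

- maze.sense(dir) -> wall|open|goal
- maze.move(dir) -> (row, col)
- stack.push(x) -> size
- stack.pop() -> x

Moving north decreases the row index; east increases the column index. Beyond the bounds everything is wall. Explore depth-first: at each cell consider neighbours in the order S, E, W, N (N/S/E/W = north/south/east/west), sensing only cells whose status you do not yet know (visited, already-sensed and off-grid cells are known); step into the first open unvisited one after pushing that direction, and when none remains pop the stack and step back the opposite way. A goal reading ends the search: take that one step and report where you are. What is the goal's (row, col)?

$ maze.sense dir: east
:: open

$ stack.push x: east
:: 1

$ maze.move dir: east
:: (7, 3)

$ maze.sense dir: east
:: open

$ stack.push x: east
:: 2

$ maze.move dir: east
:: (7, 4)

$ maze.sense dir: east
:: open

$ stack.push x: east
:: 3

$ maze.move dir: east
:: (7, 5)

$ maze.sense dir: east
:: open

$ stack.push x: east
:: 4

$ maze.move dir: east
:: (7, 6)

$ maze.sense dir: north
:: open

$ stack.push x: north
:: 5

$ maze.move dir: north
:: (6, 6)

$ maze.sense dir: west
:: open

$ stack.push x: west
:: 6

$ maze.move dir: west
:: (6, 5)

$ maze.sense dir: west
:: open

$ stack.push x: west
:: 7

$ maze.move dir: west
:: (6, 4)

$ maze.sense dir: west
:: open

$ stack.push x: west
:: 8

$ maze.move dir: west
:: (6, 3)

$ maze.sense dir: west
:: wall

$ maze.sense dir: north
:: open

$ stack.push x: north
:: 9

$ maze.move dir: north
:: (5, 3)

$ maze.sense dir: east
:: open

$ stack.push x: east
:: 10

$ maze.move dir: east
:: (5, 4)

$ maze.sense dir: east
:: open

$ stack.push x: east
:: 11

$ maze.move dir: east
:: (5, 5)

$ maze.sense dir: east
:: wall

$ maze.sense dir: north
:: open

$ stack.push x: north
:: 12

$ maze.move dir: north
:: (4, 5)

$ maze.sense dir: east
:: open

$ stack.push x: east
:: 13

$ maze.move dir: east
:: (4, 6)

$ maze.sense dir: north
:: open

$ stack.push x: north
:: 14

$ maze.move dir: north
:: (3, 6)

$ maze.sense dir: west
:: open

$ stack.push x: west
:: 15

$ maze.move dir: west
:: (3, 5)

$ maze.sense dir: west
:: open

$ stack.push x: west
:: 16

$ maze.move dir: west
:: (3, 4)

$ maze.sense dir: south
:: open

$ stack.push x: south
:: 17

$ maze.move dir: south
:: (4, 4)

$ maze.sense dir: west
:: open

$ stack.push x: west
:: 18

$ maze.move dir: west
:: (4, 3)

$ maze.sense dir: west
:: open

$ stack.push x: west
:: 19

$ maze.move dir: west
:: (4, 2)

$ maze.sense dir: south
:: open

$ stack.push x: south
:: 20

$ maze.move dir: south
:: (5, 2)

$ maze.sense dir: west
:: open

$ stack.push x: west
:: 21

$ maze.move dir: west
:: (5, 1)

$ maze.sense dir: south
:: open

$ stack.push x: south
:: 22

$ maze.move dir: south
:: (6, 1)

$ maze.sense dir: south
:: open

$ stack.push x: south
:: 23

$ maze.move dir: south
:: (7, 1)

$ maze.sense dir: west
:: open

$ stack.push x: west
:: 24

$ maze.move dir: west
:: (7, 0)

$ maze.sense dir: north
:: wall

$ stack.pop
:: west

$ maze.move dir: east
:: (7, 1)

$ stack.pop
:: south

$ maze.move dir: north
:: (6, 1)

$ stack.pop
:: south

$ maze.move dir: north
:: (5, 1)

$ maze.sense dir: west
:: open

$ stack.push x: west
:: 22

$ maze.move dir: west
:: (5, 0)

$ maze.sense dir: north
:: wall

$ stack.pop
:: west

$ maze.move dir: east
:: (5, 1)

$ maze.sense dir: north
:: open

$ stack.push x: north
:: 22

$ maze.move dir: north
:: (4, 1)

$ maze.sense dir: north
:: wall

$ stack.pop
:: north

$ maze.move dir: south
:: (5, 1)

$ stack.pop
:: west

$ maze.move dir: east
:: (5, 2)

$ stack.pop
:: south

$ maze.move dir: north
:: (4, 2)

$ maze.sense dir: north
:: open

$ stack.push x: north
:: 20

$ maze.move dir: north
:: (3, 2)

$ maze.sense dir: east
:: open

$ stack.push x: east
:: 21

$ maze.move dir: east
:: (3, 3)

$ maze.sense dir: north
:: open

$ stack.push x: north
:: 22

$ maze.move dir: north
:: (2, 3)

$ maze.sense dir: east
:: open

$ stack.push x: east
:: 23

$ maze.move dir: east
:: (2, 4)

$ maze.sense dir: east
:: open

$ stack.push x: east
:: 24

$ maze.move dir: east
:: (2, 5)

$ maze.sense dir: east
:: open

$ stack.push x: east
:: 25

$ maze.move dir: east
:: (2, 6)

$ maze.sense dir: north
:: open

$ stack.push x: north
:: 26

$ maze.move dir: north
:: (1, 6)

$ maze.sense dir: west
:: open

$ stack.push x: west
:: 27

$ maze.move dir: west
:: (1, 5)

$ maze.sense dir: west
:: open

$ stack.push x: west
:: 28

$ maze.move dir: west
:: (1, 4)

$ maze.sense dir: west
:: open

$ stack.push x: west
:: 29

$ maze.move dir: west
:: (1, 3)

$ maze.sense dir: west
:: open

$ stack.push x: west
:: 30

$ maze.move dir: west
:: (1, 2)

$ maze.sense dir: south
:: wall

$ maze.sense dir: west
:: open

$ stack.push x: west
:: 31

$ maze.move dir: west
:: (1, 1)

$ maze.sense dir: south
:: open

$ stack.push x: south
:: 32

$ maze.move dir: south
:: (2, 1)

$ maze.sense dir: west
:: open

$ stack.push x: west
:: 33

$ maze.move dir: west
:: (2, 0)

$ maze.sense dir: south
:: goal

$ maze.move dir: south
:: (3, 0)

Answer: (3, 0)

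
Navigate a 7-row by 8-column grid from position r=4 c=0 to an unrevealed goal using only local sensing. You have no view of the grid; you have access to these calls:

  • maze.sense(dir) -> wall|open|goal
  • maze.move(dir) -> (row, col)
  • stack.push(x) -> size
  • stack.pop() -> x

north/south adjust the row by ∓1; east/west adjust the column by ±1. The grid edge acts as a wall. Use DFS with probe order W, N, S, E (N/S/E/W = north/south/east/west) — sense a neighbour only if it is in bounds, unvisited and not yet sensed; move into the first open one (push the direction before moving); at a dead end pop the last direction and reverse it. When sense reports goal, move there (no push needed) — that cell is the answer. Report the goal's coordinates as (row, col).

> maze.sense dir=north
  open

> stack.push x=north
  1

> maze.move dir=north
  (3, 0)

> maze.sense dir=north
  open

> stack.push x=north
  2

> maze.move dir=north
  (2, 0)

> maze.sense dir=north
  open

> stack.push x=north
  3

> maze.move dir=north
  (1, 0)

> maze.sense dir=north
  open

> stack.push x=north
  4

> maze.move dir=north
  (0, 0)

> maze.sense dir=east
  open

> stack.push x=east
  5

> maze.move dir=east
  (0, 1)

> maze.sense dir=south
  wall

> maze.sense dir=east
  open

> stack.push x=east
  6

> maze.move dir=east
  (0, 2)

> maze.sense dir=south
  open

> stack.push x=south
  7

> maze.move dir=south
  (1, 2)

> maze.sense dir=south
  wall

> maze.sense dir=east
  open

> stack.push x=east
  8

> maze.move dir=east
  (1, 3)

> maze.sense dir=north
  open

> stack.push x=north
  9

> maze.move dir=north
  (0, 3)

> maze.sense dir=east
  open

> stack.push x=east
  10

> maze.move dir=east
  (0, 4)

> maze.sense dir=south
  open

> stack.push x=south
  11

> maze.move dir=south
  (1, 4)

> maze.sense dir=south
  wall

> maze.sense dir=east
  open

> stack.push x=east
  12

> maze.move dir=east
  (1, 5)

> maze.sense dir=north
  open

> stack.push x=north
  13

> maze.move dir=north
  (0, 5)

> maze.sense dir=east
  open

> stack.push x=east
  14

> maze.move dir=east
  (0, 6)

> maze.sense dir=south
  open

> stack.push x=south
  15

> maze.move dir=south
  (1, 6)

> maze.sense dir=south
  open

> stack.push x=south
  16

> maze.move dir=south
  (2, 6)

> maze.sense dir=west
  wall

> maze.sense dir=south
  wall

> maze.sense dir=east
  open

> stack.push x=east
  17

> maze.move dir=east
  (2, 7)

> maze.sense dir=north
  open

> stack.push x=north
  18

> maze.move dir=north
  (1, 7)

> maze.sense dir=north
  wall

> stack.pop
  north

> maze.move dir=south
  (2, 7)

> maze.sense dir=south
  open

> stack.push x=south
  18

> maze.move dir=south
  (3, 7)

> maze.sense dir=south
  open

> stack.push x=south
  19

> maze.move dir=south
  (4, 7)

> maze.sense dir=west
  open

> stack.push x=west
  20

> maze.move dir=west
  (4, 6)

> maze.sense dir=west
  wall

> maze.sense dir=south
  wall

> stack.pop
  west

> maze.move dir=east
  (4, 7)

> maze.sense dir=south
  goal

> maze.move dir=south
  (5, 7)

Answer: (5, 7)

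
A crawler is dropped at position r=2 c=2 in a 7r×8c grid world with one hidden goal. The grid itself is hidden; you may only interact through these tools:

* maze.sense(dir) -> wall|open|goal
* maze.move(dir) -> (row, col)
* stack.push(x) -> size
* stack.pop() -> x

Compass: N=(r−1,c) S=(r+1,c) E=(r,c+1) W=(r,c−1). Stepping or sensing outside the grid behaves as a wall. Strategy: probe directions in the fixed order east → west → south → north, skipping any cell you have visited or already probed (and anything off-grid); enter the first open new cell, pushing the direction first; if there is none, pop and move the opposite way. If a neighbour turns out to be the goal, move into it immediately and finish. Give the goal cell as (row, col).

Now I run maze.sense(dir='east'), and observe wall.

Calling maze.sense(dir='west'), — result: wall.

Then maze.sense(dir='south'), yielding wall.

I call maze.sense(dir='north'), and see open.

Invoking stack.push(x='north'), and get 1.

I try maze.move(dir='north'), and observe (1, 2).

Next I call maze.sense(dir='east'), which returns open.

Now I run stack.push(x='east'), and observe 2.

Invoking maze.move(dir='east'), giving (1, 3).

Then maze.sense(dir='east'), and observe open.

Invoking stack.push(x='east'), and see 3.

I try maze.move(dir='east'), and observe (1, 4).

Then maze.sense(dir='east'), yielding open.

I use stack.push(x='east'), giving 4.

Next I call maze.move(dir='east'), and see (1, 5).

Now I run maze.sense(dir='east'), and see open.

I run stack.push(x='east'), and get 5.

Now I run maze.move(dir='east'), and observe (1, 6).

Calling maze.sense(dir='east'), giving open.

Calling stack.push(x='east'), yielding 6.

I call maze.move(dir='east'), and observe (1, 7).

I try maze.sense(dir='south'), — result: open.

I call stack.push(x='south'), : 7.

I invoke maze.move(dir='south'), : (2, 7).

Next I call maze.sense(dir='west'), giving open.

I call stack.push(x='west'), — result: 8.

Calling maze.move(dir='west'), and get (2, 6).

Next I call maze.sense(dir='west'), and observe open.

I use stack.push(x='west'), → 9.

Now I run maze.move(dir='west'), and get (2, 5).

Now I run maze.sense(dir='west'), yielding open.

Now I run stack.push(x='west'), and see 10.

Calling maze.move(dir='west'), : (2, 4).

I run maze.sense(dir='south'), giving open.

Calling stack.push(x='south'), — result: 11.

Then maze.move(dir='south'), and get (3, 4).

I call maze.sense(dir='east'), — result: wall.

I try maze.sense(dir='west'), and observe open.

I try stack.push(x='west'), — result: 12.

Then maze.move(dir='west'), yielding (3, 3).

Using maze.sense(dir='south'), yielding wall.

Calling stack.pop, giving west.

I run maze.move(dir='east'), yielding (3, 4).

I call maze.sense(dir='south'), and see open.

I use stack.push(x='south'), which returns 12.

Using maze.move(dir='south'), yielding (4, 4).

Next I call maze.sense(dir='east'), and see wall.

Using maze.sense(dir='south'), — result: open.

I try stack.push(x='south'), → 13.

Invoking maze.move(dir='south'), and observe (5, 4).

I call maze.sense(dir='east'), which returns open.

I use stack.push(x='east'), which returns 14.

I invoke maze.move(dir='east'), → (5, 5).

Invoking maze.sense(dir='east'), which returns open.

I call stack.push(x='east'), and see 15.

I try maze.move(dir='east'), : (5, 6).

I call maze.sense(dir='east'), and get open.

Invoking stack.push(x='east'), giving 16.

Using maze.move(dir='east'), and observe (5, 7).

Calling maze.sense(dir='south'), giving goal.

Invoking maze.move(dir='south'), which returns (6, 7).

Answer: (6, 7)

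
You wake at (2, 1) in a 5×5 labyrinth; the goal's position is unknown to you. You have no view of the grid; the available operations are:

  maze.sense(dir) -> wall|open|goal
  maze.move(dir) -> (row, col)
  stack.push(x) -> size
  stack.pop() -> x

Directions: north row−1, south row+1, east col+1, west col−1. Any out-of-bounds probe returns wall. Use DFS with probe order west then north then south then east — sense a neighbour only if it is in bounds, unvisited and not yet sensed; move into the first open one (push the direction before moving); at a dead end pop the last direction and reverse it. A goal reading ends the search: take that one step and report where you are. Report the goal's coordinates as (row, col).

~$ sense dir=west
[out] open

~$ push x=west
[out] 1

~$ move dir=west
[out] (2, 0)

~$ sense dir=north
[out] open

~$ push x=north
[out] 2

~$ move dir=north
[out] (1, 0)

~$ sense dir=north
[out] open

~$ push x=north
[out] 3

~$ move dir=north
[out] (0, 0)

~$ sense dir=east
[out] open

~$ push x=east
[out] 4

~$ move dir=east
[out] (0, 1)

~$ sense dir=south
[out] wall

~$ sense dir=east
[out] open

~$ push x=east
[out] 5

~$ move dir=east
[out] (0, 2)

~$ sense dir=south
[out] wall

~$ sense dir=east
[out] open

~$ push x=east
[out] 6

~$ move dir=east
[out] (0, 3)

~$ sense dir=south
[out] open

~$ push x=south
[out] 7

~$ move dir=south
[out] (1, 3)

~$ sense dir=south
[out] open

~$ push x=south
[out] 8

~$ move dir=south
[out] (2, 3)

~$ sense dir=west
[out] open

~$ push x=west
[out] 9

~$ move dir=west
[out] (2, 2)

~$ sense dir=south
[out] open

~$ push x=south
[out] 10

~$ move dir=south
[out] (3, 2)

~$ sense dir=west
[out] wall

~$ sense dir=south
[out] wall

~$ sense dir=east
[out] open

~$ push x=east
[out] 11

~$ move dir=east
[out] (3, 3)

~$ sense dir=south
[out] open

~$ push x=south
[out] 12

~$ move dir=south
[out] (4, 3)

~$ sense dir=east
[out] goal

~$ move dir=east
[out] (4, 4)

Answer: (4, 4)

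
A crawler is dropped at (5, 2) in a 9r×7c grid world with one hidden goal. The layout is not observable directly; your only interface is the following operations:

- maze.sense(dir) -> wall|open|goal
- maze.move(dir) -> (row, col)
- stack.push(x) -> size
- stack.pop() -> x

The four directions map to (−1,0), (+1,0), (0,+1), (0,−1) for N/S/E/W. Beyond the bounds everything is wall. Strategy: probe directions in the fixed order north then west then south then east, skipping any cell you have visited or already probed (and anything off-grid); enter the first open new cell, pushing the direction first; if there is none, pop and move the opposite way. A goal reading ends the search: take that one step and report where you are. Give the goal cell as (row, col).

$ maze.sense dir: north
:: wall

$ maze.sense dir: west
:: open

$ stack.push x: west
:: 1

$ maze.move dir: west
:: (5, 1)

$ maze.sense dir: north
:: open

$ stack.push x: north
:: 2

$ maze.move dir: north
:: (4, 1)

$ maze.sense dir: north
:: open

$ stack.push x: north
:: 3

$ maze.move dir: north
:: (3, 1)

$ maze.sense dir: north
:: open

$ stack.push x: north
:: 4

$ maze.move dir: north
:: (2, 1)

$ maze.sense dir: north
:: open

$ stack.push x: north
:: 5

$ maze.move dir: north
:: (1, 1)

$ maze.sense dir: north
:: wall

$ maze.sense dir: west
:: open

$ stack.push x: west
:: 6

$ maze.move dir: west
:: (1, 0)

$ maze.sense dir: north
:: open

$ stack.push x: north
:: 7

$ maze.move dir: north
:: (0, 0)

$ stack.pop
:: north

$ maze.move dir: south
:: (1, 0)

$ maze.sense dir: south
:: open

$ stack.push x: south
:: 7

$ maze.move dir: south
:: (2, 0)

$ maze.sense dir: south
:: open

$ stack.push x: south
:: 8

$ maze.move dir: south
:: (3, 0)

$ maze.sense dir: south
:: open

$ stack.push x: south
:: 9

$ maze.move dir: south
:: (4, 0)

$ maze.sense dir: south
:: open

$ stack.push x: south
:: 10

$ maze.move dir: south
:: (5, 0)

$ maze.sense dir: south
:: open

$ stack.push x: south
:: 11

$ maze.move dir: south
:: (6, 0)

$ maze.sense dir: south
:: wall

$ maze.sense dir: east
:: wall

$ stack.pop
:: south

$ maze.move dir: north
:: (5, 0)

$ stack.pop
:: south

$ maze.move dir: north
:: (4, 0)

$ stack.pop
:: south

$ maze.move dir: north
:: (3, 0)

$ stack.pop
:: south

$ maze.move dir: north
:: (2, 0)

$ stack.pop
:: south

$ maze.move dir: north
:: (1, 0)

$ stack.pop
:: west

$ maze.move dir: east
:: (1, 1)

$ maze.sense dir: east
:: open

$ stack.push x: east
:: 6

$ maze.move dir: east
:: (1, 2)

$ maze.sense dir: north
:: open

$ stack.push x: north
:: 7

$ maze.move dir: north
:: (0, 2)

$ maze.sense dir: east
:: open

$ stack.push x: east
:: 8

$ maze.move dir: east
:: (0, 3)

$ maze.sense dir: south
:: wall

$ maze.sense dir: east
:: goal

$ maze.move dir: east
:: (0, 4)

Answer: (0, 4)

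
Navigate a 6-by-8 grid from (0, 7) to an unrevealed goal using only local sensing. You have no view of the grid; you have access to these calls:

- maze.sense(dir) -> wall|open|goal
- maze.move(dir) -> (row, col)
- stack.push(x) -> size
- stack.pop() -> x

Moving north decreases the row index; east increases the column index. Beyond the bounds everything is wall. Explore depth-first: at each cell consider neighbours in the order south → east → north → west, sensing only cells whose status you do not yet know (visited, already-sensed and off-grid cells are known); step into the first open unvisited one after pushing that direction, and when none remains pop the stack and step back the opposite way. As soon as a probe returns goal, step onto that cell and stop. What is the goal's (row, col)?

==> maze.sense(dir: south)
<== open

==> stack.push(x: south)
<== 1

==> maze.move(dir: south)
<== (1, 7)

==> maze.sense(dir: south)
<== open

==> stack.push(x: south)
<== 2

==> maze.move(dir: south)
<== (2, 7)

==> maze.sense(dir: south)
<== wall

==> maze.sense(dir: west)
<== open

==> stack.push(x: west)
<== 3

==> maze.move(dir: west)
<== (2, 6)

==> maze.sense(dir: south)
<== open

==> stack.push(x: south)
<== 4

==> maze.move(dir: south)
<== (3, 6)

==> maze.sense(dir: south)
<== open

==> stack.push(x: south)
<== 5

==> maze.move(dir: south)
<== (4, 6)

==> maze.sense(dir: south)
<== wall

==> maze.sense(dir: east)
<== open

==> stack.push(x: east)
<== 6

==> maze.move(dir: east)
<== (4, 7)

==> maze.sense(dir: south)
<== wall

==> stack.pop()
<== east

==> maze.move(dir: west)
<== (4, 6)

==> maze.sense(dir: west)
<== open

==> stack.push(x: west)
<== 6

==> maze.move(dir: west)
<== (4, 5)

==> maze.sense(dir: south)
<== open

==> stack.push(x: south)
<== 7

==> maze.move(dir: south)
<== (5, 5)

==> maze.sense(dir: west)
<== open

==> stack.push(x: west)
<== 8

==> maze.move(dir: west)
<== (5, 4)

==> maze.sense(dir: north)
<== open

==> stack.push(x: north)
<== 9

==> maze.move(dir: north)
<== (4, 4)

==> maze.sense(dir: north)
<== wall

==> maze.sense(dir: west)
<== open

==> stack.push(x: west)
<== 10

==> maze.move(dir: west)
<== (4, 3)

==> maze.sense(dir: south)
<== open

==> stack.push(x: south)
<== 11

==> maze.move(dir: south)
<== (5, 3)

==> maze.sense(dir: west)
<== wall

==> stack.pop()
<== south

==> maze.move(dir: north)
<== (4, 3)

==> maze.sense(dir: north)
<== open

==> stack.push(x: north)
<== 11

==> maze.move(dir: north)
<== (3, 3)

==> maze.sense(dir: north)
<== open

==> stack.push(x: north)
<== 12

==> maze.move(dir: north)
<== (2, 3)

==> maze.sense(dir: east)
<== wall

==> maze.sense(dir: north)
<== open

==> stack.push(x: north)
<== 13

==> maze.move(dir: north)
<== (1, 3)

==> maze.sense(dir: east)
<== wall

==> maze.sense(dir: north)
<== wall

==> maze.sense(dir: west)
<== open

==> stack.push(x: west)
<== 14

==> maze.move(dir: west)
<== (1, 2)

==> maze.sense(dir: south)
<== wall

==> maze.sense(dir: north)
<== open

==> stack.push(x: north)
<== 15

==> maze.move(dir: north)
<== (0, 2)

==> maze.sense(dir: west)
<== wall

==> stack.pop()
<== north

==> maze.move(dir: south)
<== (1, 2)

==> maze.sense(dir: west)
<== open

==> stack.push(x: west)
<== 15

==> maze.move(dir: west)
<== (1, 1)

==> maze.sense(dir: south)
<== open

==> stack.push(x: south)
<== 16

==> maze.move(dir: south)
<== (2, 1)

==> maze.sense(dir: south)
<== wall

==> maze.sense(dir: west)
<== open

==> stack.push(x: west)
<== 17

==> maze.move(dir: west)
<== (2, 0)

==> maze.sense(dir: south)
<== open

==> stack.push(x: south)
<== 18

==> maze.move(dir: south)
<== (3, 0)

==> maze.sense(dir: south)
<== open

==> stack.push(x: south)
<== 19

==> maze.move(dir: south)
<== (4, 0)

==> maze.sense(dir: south)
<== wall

==> maze.sense(dir: east)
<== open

==> stack.push(x: east)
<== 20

==> maze.move(dir: east)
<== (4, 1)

==> maze.sense(dir: south)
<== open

==> stack.push(x: south)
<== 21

==> maze.move(dir: south)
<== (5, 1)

==> stack.pop()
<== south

==> maze.move(dir: north)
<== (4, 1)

==> maze.sense(dir: east)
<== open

==> stack.push(x: east)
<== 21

==> maze.move(dir: east)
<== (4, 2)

==> maze.sense(dir: north)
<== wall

==> stack.pop()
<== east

==> maze.move(dir: west)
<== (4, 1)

==> stack.pop()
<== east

==> maze.move(dir: west)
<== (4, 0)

==> stack.pop()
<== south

==> maze.move(dir: north)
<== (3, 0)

==> stack.pop()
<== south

==> maze.move(dir: north)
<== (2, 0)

==> maze.sense(dir: north)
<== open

==> stack.push(x: north)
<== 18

==> maze.move(dir: north)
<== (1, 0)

==> maze.sense(dir: north)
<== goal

==> maze.move(dir: north)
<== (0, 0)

Answer: (0, 0)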